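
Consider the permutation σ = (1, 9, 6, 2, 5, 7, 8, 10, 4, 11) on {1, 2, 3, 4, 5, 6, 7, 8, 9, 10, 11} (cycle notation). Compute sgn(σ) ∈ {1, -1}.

The cycle lengths are 10, 1.
A cycle is odd iff its length is even; σ has 1 even-length cycle, so sgn(σ) = (−1)^1 and σ is odd.

-1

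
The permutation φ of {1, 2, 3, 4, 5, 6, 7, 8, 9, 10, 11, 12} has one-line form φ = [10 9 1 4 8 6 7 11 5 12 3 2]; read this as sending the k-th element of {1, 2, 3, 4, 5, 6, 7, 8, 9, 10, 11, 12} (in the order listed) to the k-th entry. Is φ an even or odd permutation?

In disjoint-cycle form the cycle lengths are 9, 1, 1, 1.
A cycle of length ℓ contributes ℓ−1 transpositions, so φ is a product of 8 transpositions — even.

even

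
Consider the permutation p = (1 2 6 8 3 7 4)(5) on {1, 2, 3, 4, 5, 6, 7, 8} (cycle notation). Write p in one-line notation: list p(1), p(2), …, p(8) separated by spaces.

Image by image: 1↦2, 2↦6, 3↦7, 4↦1, 5↦5, 6↦8, 7↦4, 8↦3.
Listing these in domain order gives 2 6 7 1 5 8 4 3.

2 6 7 1 5 8 4 3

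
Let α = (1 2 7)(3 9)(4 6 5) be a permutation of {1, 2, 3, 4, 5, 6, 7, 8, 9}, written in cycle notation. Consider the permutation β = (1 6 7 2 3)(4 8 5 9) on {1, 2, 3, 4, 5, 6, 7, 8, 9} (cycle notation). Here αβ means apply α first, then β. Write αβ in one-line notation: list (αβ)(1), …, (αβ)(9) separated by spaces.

3 2 4 7 8 9 6 5 1

For each element, apply α then β: 1 → 2 → 3; 2 → 7 → 2; 3 → 9 → 4; 4 → 6 → 7; 5 → 4 → 8; 6 → 5 → 9; 7 → 1 → 6; 8 → 8 → 5; 9 → 3 → 1.
Collecting the images, αβ = [3 2 4 7 8 9 6 5 1].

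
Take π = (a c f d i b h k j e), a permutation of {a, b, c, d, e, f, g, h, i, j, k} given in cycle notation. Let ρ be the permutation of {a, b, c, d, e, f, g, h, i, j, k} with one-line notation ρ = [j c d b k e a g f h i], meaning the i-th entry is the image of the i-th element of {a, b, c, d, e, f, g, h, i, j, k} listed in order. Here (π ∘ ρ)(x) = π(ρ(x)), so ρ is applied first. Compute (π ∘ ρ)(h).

ρ(h) = g, then π(g) = g; composing gives (π ∘ ρ)(h) = g.

g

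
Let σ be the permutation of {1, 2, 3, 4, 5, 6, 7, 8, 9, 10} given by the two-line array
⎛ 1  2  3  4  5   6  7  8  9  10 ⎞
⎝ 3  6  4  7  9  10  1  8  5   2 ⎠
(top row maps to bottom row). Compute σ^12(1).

Tracing 1 → 3 → … returns to 1 after 4 steps, so 1 lies in a 4-cycle (1 3 4 7).
On a 4-cycle, σ^4 is the identity, so σ^12 = σ^0 there (12 ≡ 0 mod 4).
So σ^12(1) = 1.

1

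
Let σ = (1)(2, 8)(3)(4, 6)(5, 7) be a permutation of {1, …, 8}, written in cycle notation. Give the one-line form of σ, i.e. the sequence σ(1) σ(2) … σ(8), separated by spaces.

Each element maps to the next entry in its cycle (wrapping to the front): 1↦1, 2↦8, 3↦3, 4↦6, 5↦7, 6↦4, 7↦5, 8↦2.
Listing these in domain order gives 1 8 3 6 7 4 5 2.

1 8 3 6 7 4 5 2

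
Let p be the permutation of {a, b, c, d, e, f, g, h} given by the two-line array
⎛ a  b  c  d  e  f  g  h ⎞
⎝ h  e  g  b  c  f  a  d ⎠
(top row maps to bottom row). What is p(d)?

b

The entry below d in the array is b, so p(d) = b.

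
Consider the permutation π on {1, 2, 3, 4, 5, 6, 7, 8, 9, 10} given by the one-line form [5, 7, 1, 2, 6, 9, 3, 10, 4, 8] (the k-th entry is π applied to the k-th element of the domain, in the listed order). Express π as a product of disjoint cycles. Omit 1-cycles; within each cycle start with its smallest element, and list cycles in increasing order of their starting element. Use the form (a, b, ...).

(1, 5, 6, 9, 4, 2, 7, 3)(8, 10)

Iterating π from 1 gives 1 → 5 → 6 → 9 → 4 → 2 → 7 → 3 → 1; that is the 8-cycle (1, 5, 6, 9, 4, 2, 7, 3).
Repeating from the next unused element and collecting all non-trivial cycles gives (1, 5, 6, 9, 4, 2, 7, 3)(8, 10).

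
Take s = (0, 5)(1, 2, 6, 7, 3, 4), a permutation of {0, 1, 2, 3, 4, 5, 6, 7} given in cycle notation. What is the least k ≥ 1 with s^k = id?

6

The cycle type of s is (6, 2).
The order of s is the least common multiple of its cycle lengths: lcm(6, 2) = 6.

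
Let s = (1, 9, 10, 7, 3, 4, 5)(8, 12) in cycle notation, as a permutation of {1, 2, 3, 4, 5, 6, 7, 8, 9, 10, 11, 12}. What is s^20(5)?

4

5 lies in the 7-cycle (1, 9, 10, 7, 3, 4, 5).
Since the cycle has length 7, s^20 acts on it the same as s^6 (20 mod 7 = 6).
Stepping 6 places around the cycle: 5 → 1 → 9 → 10 → 7 → 3 → 4.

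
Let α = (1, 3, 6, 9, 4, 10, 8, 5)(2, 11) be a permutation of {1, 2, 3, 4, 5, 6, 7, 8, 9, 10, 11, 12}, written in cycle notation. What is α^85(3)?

8

3 lies in the 8-cycle (1, 3, 6, 9, 4, 10, 8, 5).
On an 8-cycle, α^8 is the identity, so α^85 = α^5 there (85 ≡ 5 mod 8).
Advancing 5 steps from 3: 3 → 6 → 9 → 4 → 10 → 8.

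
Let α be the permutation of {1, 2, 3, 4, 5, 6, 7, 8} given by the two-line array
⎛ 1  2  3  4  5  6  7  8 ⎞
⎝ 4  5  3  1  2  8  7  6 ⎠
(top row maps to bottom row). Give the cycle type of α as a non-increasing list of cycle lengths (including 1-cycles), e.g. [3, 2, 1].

The disjoint cycles are (1 4)(2 5)(3)(6 8)(7), with lengths 2, 2, 2, 1, 1 in non-increasing order.

[2, 2, 2, 1, 1]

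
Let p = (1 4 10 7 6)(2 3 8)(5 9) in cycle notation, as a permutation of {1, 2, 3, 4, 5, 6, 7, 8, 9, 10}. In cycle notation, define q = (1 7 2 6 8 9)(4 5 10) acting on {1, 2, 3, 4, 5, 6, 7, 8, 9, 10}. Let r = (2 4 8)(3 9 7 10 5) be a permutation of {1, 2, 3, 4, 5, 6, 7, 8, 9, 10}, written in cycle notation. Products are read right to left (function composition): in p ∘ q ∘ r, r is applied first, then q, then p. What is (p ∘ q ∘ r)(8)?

1

Chase 8: r(8) = 2; q(2) = 6; p(6) = 1. Hence (p ∘ q ∘ r)(8) = 1.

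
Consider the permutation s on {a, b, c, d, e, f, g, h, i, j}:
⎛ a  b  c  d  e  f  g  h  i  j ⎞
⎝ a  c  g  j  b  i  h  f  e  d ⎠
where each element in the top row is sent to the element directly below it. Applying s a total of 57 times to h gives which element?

f

Tracing h → f → … returns to h after 7 steps, so h lies in a 7-cycle (b c g h f i e).
On a 7-cycle, s^7 is the identity, so s^57 = s^1 there (57 ≡ 1 mod 7).
Stepping 1 place around the cycle: h → f.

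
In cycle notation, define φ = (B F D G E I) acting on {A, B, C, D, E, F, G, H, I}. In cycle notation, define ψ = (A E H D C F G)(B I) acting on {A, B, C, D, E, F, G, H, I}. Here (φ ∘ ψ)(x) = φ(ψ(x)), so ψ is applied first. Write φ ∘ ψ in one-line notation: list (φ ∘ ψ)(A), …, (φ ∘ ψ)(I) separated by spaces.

I B D C H E A G F

Chase each element through ψ then φ: A → E → I; B → I → B; C → F → D; D → C → C; E → H → H; F → G → E; G → A → A; H → D → G; I → B → F.
So φ ∘ ψ in one-line form is I B D C H E A G F.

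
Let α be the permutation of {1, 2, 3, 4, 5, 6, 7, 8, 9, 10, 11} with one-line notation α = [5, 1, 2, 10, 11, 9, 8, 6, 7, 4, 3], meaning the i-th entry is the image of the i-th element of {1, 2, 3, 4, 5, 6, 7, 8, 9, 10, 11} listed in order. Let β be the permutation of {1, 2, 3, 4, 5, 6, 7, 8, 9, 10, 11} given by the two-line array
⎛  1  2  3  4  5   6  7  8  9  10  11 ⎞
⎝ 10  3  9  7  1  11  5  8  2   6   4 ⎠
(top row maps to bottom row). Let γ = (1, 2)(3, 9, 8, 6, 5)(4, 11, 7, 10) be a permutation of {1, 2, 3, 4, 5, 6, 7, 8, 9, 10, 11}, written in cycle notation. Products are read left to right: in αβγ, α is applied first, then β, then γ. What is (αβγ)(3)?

9

Apply the permutations in order: α(3) = 2, then β(2) = 3, then γ(3) = 9. So (αβγ)(3) = 9.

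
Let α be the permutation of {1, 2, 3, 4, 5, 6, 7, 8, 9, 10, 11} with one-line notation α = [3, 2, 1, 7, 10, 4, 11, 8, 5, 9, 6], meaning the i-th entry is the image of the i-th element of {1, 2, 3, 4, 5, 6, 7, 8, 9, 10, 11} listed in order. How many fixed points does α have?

The fixed points (elements with α(x) = x) are {2, 8}, so there are 2.

2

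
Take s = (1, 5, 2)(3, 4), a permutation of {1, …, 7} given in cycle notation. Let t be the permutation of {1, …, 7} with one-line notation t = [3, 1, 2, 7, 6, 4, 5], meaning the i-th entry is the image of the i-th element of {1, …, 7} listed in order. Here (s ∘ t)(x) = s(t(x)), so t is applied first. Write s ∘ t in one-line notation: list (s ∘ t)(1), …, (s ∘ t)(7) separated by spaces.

(s ∘ t)(x) = s(t(x)). Computing each image: s(t(1)) = s(3) = 4, s(t(2)) = s(1) = 5, s(t(3)) = s(2) = 1, s(t(4)) = s(7) = 7, s(t(5)) = s(6) = 6, s(t(6)) = s(4) = 3, s(t(7)) = s(5) = 2.
Hence s ∘ t = [4 5 1 7 6 3 2].

4 5 1 7 6 3 2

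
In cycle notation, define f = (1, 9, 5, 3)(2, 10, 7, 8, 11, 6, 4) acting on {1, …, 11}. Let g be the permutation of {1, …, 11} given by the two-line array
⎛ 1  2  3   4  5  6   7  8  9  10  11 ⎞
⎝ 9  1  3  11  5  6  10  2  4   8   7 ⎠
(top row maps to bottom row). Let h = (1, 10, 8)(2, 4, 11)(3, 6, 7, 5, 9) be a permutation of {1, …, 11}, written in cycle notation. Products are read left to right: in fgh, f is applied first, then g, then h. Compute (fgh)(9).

(fgh)(9) = h(g(f(9))). f(9) = 5, then g(5) = 5, then h(5) = 9, so the result is 9.

9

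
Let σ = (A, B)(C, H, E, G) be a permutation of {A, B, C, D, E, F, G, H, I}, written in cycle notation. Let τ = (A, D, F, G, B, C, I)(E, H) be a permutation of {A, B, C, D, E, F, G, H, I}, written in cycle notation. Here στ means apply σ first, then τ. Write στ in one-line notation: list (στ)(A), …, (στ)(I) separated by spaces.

C D E F B G I H A

Chase each element through σ then τ: A → B → C; B → A → D; C → H → E; D → D → F; E → G → B; F → F → G; G → C → I; H → E → H; I → I → A.
Collecting the images, στ = [C D E F B G I H A].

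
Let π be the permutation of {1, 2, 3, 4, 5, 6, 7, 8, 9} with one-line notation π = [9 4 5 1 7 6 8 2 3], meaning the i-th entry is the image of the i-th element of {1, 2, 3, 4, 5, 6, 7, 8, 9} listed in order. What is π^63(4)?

2

Tracing 4 → 1 → … returns to 4 after 8 steps, so 4 lies in an 8-cycle (1, 9, 3, 5, 7, 8, 2, 4).
Powers repeat with period 8 on this cycle, and 63 mod 8 = 7, so π^63(4) = π^7(4).
Advancing 7 steps from 4: 4 → 1 → 9 → 3 → 5 → 7 → 8 → 2.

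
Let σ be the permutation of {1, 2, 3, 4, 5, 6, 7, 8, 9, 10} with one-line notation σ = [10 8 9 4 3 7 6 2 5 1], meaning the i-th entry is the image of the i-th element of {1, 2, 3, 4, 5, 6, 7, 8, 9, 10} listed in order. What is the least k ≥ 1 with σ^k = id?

The disjoint-cycle form of σ has cycle lengths 3, 2, 2, 2, 1.
The order of σ is the least common multiple of its cycle lengths: lcm(3, 2, 2, 2) = 6.

6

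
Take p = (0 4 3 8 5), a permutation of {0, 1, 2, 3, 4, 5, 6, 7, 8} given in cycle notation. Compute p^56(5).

5 lies in the 5-cycle (0 4 3 8 5).
On a 5-cycle, p^5 is the identity, so p^56 = p^1 there (56 ≡ 1 mod 5).
Stepping 1 place around the cycle: 5 → 0.

0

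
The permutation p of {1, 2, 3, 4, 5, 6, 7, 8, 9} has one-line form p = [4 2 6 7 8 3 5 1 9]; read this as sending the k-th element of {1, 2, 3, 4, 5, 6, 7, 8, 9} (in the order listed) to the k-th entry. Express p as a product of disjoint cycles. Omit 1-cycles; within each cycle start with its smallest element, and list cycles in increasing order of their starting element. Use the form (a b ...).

Start at 1 and follow images: 1 → 4 → 7 → 5 → 8 → 1, giving the cycle (1 4 7 5 8).
Repeating from the next unused element and collecting all non-trivial cycles gives (1 4 7 5 8)(3 6).

(1 4 7 5 8)(3 6)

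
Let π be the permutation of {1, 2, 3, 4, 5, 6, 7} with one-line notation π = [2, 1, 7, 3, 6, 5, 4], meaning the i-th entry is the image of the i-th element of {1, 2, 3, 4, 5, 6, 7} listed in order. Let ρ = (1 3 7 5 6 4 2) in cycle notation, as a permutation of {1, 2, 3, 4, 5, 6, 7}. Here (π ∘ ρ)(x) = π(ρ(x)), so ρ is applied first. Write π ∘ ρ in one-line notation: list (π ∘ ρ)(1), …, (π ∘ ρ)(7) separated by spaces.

7 2 4 1 5 3 6

For each element, apply ρ then π: 1 → 3 → 7; 2 → 1 → 2; 3 → 7 → 4; 4 → 2 → 1; 5 → 6 → 5; 6 → 4 → 3; 7 → 5 → 6.
Collecting the images, π ∘ ρ = [7 2 4 1 5 3 6].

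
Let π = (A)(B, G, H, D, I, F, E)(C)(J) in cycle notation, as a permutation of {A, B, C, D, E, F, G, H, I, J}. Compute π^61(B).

F

B lies in the 7-cycle (B, G, H, D, I, F, E).
Since the cycle has length 7, π^61 acts on it the same as π^5 (61 mod 7 = 5).
Stepping 5 places around the cycle: B → G → H → D → I → F.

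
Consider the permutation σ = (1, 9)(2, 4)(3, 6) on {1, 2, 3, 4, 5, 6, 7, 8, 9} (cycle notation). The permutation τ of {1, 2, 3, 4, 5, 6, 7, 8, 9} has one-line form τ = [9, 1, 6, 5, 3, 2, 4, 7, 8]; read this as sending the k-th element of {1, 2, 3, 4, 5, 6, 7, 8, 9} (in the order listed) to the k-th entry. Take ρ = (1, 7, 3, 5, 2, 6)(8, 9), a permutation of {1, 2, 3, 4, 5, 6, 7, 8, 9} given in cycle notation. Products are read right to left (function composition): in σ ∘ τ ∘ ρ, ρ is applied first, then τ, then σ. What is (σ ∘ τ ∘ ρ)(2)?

(σ ∘ τ ∘ ρ)(2) = σ(τ(ρ(2))). ρ(2) = 6, then τ(6) = 2, then σ(2) = 4, so the result is 4.

4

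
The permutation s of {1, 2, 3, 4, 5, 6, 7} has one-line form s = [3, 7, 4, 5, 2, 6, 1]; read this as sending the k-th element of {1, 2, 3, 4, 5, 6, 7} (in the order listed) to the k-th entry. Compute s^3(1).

Tracing 1 → 3 → … returns to 1 after 6 steps, so 1 lies in a 6-cycle (1, 3, 4, 5, 2, 7).
Advancing 3 steps from 1: 1 → 3 → 4 → 5.

5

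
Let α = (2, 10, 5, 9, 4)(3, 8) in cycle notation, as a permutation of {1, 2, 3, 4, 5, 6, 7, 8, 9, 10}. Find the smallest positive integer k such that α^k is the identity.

10

The disjoint cycles have lengths 5, 2, 1, 1, 1.
The order is lcm(5, 2) = 10.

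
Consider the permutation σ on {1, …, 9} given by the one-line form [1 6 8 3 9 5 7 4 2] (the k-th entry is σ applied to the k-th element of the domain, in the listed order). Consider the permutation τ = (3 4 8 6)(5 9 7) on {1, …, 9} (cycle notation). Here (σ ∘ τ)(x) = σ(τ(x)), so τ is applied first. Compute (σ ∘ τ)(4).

(σ ∘ τ)(4) = σ(τ(4)). τ(4) = 8, then σ(8) = 4. So (σ ∘ τ)(4) = 4.

4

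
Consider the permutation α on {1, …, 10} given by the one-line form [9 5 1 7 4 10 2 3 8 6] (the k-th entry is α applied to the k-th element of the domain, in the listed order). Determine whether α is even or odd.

In disjoint-cycle form the cycle lengths are 4, 4, 2.
A cycle is odd iff its length is even; α has 3 even-length cycles, so sgn(α) = (−1)^3 and α is odd.

odd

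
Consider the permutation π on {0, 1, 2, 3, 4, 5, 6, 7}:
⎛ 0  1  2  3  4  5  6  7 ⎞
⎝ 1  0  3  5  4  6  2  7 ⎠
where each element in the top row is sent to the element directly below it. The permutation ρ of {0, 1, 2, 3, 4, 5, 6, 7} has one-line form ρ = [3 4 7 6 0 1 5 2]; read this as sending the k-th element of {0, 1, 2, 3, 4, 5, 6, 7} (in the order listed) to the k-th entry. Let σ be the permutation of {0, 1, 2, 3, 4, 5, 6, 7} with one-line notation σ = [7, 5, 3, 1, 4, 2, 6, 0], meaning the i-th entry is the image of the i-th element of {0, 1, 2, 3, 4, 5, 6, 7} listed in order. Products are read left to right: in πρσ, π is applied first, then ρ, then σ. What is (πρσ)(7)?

3

(πρσ)(7) = σ(ρ(π(7))). π(7) = 7, then ρ(7) = 2, then σ(2) = 3, so the result is 3.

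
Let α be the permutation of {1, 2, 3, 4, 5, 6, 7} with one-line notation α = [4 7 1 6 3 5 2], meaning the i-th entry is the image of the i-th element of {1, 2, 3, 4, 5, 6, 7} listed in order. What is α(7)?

7 is element number 7 of the domain, and entry number 7 of the one-line form is 2, so α(7) = 2.

2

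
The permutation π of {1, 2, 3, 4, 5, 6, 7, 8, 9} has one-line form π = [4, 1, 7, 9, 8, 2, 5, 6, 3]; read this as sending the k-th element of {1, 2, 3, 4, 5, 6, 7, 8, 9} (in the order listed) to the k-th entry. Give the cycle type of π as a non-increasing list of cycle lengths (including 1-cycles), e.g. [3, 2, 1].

[9]

The disjoint cycles are (1, 4, 9, 3, 7, 5, 8, 6, 2), with lengths 9 in non-increasing order.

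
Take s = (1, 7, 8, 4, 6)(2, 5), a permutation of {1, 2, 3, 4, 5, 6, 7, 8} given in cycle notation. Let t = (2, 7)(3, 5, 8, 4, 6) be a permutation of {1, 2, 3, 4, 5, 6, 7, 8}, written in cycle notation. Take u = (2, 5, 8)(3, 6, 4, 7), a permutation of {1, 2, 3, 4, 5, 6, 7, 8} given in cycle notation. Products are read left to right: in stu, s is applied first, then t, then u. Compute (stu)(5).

3

(stu)(5) = u(t(s(5))). s(5) = 2, then t(2) = 7, then u(7) = 3, so the result is 3.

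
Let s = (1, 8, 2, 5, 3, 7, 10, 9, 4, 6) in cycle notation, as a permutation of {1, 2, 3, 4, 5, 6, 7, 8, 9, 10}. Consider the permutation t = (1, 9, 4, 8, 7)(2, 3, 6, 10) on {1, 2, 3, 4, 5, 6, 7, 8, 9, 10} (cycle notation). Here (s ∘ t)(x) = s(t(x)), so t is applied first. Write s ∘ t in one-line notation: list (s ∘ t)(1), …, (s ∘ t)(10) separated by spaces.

(s ∘ t)(x) = s(t(x)). Computing each image: s(t(1)) = s(9) = 4, s(t(2)) = s(3) = 7, s(t(3)) = s(6) = 1, s(t(4)) = s(8) = 2, s(t(5)) = s(5) = 3, s(t(6)) = s(10) = 9, s(t(7)) = s(1) = 8, s(t(8)) = s(7) = 10, s(t(9)) = s(4) = 6, s(t(10)) = s(2) = 5.
Hence s ∘ t = [4 7 1 2 3 9 8 10 6 5].

4 7 1 2 3 9 8 10 6 5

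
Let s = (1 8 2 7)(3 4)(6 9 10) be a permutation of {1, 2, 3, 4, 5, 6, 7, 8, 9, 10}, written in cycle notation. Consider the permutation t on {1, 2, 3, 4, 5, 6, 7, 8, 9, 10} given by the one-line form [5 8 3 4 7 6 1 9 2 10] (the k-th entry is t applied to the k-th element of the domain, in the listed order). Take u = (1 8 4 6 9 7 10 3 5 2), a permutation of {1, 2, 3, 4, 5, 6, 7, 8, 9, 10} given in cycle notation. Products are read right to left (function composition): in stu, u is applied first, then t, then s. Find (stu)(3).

Chase 3: u(3) = 5; t(5) = 7; s(7) = 1. Hence (stu)(3) = 1.

1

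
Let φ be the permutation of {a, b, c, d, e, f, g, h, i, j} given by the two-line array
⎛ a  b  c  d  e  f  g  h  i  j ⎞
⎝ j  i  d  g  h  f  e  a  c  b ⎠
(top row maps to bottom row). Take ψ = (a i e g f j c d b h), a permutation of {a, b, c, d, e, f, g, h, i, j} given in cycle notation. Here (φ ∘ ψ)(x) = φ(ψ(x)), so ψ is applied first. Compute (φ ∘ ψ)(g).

ψ(g) = f, then φ(f) = f; composing gives (φ ∘ ψ)(g) = f.

f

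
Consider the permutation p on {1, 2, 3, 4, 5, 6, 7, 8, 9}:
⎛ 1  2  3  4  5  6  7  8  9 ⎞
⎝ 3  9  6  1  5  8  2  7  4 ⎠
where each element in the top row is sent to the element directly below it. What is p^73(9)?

4

Tracing 9 → 4 → … returns to 9 after 8 steps, so 9 lies in an 8-cycle (1, 3, 6, 8, 7, 2, 9, 4).
On an 8-cycle, p^8 is the identity, so p^73 = p^1 there (73 ≡ 1 mod 8).
Stepping 1 place around the cycle: 9 → 4.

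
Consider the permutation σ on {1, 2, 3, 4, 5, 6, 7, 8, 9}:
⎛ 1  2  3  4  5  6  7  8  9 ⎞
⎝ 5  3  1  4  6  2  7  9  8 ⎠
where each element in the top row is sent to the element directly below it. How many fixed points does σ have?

2

The fixed points (elements with σ(x) = x) are {4, 7}, so there are 2.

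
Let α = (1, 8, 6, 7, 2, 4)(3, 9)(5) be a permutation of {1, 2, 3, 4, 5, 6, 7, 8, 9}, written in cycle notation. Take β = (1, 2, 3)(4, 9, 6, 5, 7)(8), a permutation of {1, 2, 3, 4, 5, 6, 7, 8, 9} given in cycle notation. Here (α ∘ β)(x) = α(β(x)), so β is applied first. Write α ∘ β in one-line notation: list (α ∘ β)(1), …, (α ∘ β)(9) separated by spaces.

4 9 8 3 2 5 1 6 7

Chase each element through β then α: 1 → 2 → 4; 2 → 3 → 9; 3 → 1 → 8; 4 → 9 → 3; 5 → 7 → 2; 6 → 5 → 5; 7 → 4 → 1; 8 → 8 → 6; 9 → 6 → 7.
So α ∘ β in one-line form is 4 9 8 3 2 5 1 6 7.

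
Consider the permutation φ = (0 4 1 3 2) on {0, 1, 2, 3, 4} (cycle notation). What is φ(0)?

Within (0 4 1 3 2), 0 ↦ 4.

4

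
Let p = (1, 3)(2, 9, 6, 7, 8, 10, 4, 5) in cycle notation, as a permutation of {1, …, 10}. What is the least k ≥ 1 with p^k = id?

The disjoint cycles have lengths 8, 2.
The order is lcm(8, 2) = 8.

8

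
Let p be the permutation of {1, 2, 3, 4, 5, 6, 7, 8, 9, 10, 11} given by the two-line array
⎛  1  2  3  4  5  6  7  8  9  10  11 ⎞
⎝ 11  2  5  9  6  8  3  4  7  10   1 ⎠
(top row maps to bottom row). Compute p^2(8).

Tracing 8 → 4 → … returns to 8 after 7 steps, so 8 lies in a 7-cycle (3 5 6 8 4 9 7).
Advancing 2 steps from 8: 8 → 4 → 9.

9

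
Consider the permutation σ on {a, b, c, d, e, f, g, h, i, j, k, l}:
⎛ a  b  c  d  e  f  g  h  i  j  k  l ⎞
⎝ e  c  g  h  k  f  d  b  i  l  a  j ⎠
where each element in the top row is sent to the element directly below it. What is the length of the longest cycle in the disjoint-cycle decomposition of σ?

5

Decomposing into disjoint cycles gives (a, e, k)(b, c, g, d, h)(j, l); the longest has length 5.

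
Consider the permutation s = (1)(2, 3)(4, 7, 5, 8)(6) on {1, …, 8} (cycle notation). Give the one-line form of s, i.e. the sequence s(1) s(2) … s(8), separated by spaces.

Reading each image from the cycles: 1↦1, 2↦3, 3↦2, 4↦7, 5↦8, 6↦6, 7↦5, 8↦4.
Listing these in domain order gives 1 3 2 7 8 6 5 4.

1 3 2 7 8 6 5 4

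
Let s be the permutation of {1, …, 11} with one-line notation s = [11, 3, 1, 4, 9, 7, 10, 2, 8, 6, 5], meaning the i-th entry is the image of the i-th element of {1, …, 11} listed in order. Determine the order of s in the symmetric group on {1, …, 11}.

Writing s as disjoint cycles, the cycle lengths are 7, 3, 1.
The order is lcm(7, 3) = 21.

21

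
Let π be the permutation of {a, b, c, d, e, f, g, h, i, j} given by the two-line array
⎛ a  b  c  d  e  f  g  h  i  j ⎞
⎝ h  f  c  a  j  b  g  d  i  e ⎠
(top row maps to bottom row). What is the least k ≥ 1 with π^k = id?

6

Writing π as disjoint cycles, the cycle lengths are 3, 2, 2, 1, 1, 1.
The order of π is the least common multiple of its cycle lengths: lcm(3, 2, 2) = 6.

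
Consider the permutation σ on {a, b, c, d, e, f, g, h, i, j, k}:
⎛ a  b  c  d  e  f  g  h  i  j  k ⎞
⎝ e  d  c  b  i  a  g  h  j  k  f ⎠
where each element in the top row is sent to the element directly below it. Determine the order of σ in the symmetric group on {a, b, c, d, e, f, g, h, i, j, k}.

The disjoint-cycle form of σ has cycle lengths 6, 2, 1, 1, 1.
The order is lcm(6, 2) = 6.

6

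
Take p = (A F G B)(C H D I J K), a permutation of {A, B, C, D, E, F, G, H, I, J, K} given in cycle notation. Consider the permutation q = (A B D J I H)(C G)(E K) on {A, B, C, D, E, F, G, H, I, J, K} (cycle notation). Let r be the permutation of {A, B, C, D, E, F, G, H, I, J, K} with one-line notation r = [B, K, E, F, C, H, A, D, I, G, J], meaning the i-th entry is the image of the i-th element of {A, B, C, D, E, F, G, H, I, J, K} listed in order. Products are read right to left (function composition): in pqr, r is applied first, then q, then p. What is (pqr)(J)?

H

Chase J: r(J) = G; q(G) = C; p(C) = H. Hence (pqr)(J) = H.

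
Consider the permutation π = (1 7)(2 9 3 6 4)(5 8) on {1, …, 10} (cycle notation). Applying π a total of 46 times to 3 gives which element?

3 lies in the 5-cycle (2 9 3 6 4).
Powers repeat with period 5 on this cycle, and 46 mod 5 = 1, so π^46(3) = π^1(3).
Stepping 1 place around the cycle: 3 → 6.

6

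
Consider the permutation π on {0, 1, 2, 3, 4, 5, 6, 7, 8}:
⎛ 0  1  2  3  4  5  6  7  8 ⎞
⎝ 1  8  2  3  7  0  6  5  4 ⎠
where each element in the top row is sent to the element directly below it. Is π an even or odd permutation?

odd

In disjoint-cycle form the cycle lengths are 6, 1, 1, 1.
A cycle of length ℓ contributes ℓ−1 transpositions, so π is a product of 5 transpositions — odd.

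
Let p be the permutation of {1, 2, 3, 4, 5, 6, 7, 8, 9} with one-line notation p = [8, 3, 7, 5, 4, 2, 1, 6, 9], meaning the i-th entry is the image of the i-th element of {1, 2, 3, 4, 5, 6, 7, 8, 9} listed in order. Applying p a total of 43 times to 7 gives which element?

1

Tracing 7 → 1 → … returns to 7 after 6 steps, so 7 lies in a 6-cycle (1, 8, 6, 2, 3, 7).
Since the cycle has length 6, p^43 acts on it the same as p^1 (43 mod 6 = 1).
Advancing 1 step from 7: 7 → 1.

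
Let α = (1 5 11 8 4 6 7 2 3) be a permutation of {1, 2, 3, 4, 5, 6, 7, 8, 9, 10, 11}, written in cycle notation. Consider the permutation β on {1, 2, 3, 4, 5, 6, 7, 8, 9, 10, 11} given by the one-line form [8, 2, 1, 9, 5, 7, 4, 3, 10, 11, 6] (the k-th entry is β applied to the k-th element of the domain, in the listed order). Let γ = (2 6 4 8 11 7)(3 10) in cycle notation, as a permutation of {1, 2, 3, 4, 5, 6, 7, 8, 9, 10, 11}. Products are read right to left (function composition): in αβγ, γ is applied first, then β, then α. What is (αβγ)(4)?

1

Chase 4: γ(4) = 8; β(8) = 3; α(3) = 1. Hence (αβγ)(4) = 1.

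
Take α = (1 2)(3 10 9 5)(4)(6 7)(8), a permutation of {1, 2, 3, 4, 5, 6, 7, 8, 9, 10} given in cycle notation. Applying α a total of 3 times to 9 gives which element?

9 lies in the 4-cycle (3 10 9 5).
Advancing 3 steps from 9: 9 → 5 → 3 → 10.

10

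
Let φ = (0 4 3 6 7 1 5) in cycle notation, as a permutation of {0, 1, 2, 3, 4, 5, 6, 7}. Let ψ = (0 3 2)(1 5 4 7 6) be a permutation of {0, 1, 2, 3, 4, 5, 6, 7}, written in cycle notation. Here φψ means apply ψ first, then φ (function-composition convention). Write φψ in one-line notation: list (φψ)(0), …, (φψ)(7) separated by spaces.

(φψ)(x) = φ(ψ(x)). Computing each image: φ(ψ(0)) = φ(3) = 6, φ(ψ(1)) = φ(5) = 0, φ(ψ(2)) = φ(0) = 4, φ(ψ(3)) = φ(2) = 2, φ(ψ(4)) = φ(7) = 1, φ(ψ(5)) = φ(4) = 3, φ(ψ(6)) = φ(1) = 5, φ(ψ(7)) = φ(6) = 7.
Hence φψ = [6 0 4 2 1 3 5 7].

6 0 4 2 1 3 5 7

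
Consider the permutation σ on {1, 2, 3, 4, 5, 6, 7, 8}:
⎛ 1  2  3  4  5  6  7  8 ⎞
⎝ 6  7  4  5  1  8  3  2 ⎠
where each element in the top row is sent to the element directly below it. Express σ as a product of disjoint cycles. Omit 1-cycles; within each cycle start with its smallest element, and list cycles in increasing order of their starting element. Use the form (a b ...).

(1 6 8 2 7 3 4 5)

Iterating σ from 1 gives 1 → 6 → 8 → 2 → 7 → 3 → 4 → 5 → 1; that is the 8-cycle (1 6 8 2 7 3 4 5).
Continuing from each remaining unvisited element yields (1 6 8 2 7 3 4 5).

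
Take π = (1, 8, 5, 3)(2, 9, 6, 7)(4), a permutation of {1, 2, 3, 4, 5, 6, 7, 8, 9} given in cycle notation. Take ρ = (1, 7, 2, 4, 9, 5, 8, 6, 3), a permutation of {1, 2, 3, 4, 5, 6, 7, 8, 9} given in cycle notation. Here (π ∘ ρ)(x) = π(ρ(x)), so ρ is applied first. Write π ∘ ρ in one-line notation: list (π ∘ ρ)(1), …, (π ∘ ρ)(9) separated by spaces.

2 4 8 6 5 1 9 7 3

Chase each element through ρ then π: 1 → 7 → 2; 2 → 4 → 4; 3 → 1 → 8; 4 → 9 → 6; 5 → 8 → 5; 6 → 3 → 1; 7 → 2 → 9; 8 → 6 → 7; 9 → 5 → 3.
So π ∘ ρ in one-line form is 2 4 8 6 5 1 9 7 3.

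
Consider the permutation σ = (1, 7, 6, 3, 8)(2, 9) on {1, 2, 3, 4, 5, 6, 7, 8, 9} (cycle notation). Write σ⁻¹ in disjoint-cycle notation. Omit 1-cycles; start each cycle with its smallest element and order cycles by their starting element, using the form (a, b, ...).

If σ sends a → b within a cycle, σ⁻¹ sends b → a; equivalently, reverse each cycle.
After reversing and putting each cycle's least element first, σ⁻¹ = (1, 8, 3, 6, 7)(2, 9).

(1, 8, 3, 6, 7)(2, 9)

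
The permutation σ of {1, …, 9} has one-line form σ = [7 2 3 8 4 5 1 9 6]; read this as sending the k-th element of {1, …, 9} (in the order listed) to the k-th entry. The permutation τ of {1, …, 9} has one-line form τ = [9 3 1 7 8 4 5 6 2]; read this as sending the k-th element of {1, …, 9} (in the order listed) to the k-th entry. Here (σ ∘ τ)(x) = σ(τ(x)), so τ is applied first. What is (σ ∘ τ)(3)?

7

τ(3) = 1, then σ(1) = 7; composing gives (σ ∘ τ)(3) = 7.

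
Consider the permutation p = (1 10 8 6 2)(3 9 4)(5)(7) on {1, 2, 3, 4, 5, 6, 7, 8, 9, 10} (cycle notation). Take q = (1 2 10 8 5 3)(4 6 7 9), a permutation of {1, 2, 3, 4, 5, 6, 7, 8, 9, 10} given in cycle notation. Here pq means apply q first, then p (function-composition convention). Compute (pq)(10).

q(10) = 8, then p(8) = 6; composing gives (pq)(10) = 6.

6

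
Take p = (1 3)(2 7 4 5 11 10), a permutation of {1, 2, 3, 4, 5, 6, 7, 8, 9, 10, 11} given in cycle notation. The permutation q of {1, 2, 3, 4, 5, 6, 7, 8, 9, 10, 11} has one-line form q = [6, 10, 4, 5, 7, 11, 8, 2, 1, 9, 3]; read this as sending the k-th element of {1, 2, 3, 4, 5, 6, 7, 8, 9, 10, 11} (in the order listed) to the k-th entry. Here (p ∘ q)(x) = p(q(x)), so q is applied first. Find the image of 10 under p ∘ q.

9

(p ∘ q)(10) = p(q(10)). q(10) = 9, then p(9) = 9. So (p ∘ q)(10) = 9.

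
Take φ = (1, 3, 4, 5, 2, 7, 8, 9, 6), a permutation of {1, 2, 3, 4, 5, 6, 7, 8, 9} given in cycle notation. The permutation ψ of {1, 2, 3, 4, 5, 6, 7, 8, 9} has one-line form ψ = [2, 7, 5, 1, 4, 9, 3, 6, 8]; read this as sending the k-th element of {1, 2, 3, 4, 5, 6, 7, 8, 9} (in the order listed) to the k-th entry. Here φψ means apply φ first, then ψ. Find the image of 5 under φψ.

7

(φψ)(5) = ψ(φ(5)). φ(5) = 2, then ψ(2) = 7. So (φψ)(5) = 7.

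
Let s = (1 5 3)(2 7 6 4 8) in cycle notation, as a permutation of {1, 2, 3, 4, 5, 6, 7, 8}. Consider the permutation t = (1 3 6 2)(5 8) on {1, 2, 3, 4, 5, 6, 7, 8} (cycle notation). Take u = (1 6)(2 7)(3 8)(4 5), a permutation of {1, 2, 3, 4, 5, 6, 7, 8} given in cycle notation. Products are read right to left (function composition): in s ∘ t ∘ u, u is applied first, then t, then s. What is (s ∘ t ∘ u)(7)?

5

Chase 7: u(7) = 2; t(2) = 1; s(1) = 5. Hence (s ∘ t ∘ u)(7) = 5.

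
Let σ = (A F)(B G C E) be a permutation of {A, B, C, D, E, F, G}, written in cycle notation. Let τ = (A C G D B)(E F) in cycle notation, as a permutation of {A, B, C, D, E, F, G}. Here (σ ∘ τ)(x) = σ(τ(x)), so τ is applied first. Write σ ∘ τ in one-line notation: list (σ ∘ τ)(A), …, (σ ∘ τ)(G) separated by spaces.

E F C G A B D

(σ ∘ τ)(x) = σ(τ(x)). Computing each image: σ(τ(A)) = σ(C) = E, σ(τ(B)) = σ(A) = F, σ(τ(C)) = σ(G) = C, σ(τ(D)) = σ(B) = G, σ(τ(E)) = σ(F) = A, σ(τ(F)) = σ(E) = B, σ(τ(G)) = σ(D) = D.
Hence σ ∘ τ = [E F C G A B D].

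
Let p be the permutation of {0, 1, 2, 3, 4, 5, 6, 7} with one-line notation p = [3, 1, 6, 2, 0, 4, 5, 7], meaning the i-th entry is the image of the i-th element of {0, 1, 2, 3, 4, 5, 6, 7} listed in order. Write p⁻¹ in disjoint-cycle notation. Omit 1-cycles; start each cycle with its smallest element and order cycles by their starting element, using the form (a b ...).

(0 4 5 6 2 3)

The cycle decomposition of p is (0 3 2 6 5 4).
The inverse reverses every cycle; in canonical form, p⁻¹ = (0 4 5 6 2 3).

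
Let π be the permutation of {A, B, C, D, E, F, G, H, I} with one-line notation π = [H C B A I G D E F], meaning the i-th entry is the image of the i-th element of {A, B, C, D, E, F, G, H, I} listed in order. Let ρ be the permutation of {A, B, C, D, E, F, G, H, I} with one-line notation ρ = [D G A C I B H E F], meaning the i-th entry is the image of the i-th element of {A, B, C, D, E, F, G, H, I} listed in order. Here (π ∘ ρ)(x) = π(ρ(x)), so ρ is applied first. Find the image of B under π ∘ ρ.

(π ∘ ρ)(B) = π(ρ(B)). ρ(B) = G, then π(G) = D. So (π ∘ ρ)(B) = D.

D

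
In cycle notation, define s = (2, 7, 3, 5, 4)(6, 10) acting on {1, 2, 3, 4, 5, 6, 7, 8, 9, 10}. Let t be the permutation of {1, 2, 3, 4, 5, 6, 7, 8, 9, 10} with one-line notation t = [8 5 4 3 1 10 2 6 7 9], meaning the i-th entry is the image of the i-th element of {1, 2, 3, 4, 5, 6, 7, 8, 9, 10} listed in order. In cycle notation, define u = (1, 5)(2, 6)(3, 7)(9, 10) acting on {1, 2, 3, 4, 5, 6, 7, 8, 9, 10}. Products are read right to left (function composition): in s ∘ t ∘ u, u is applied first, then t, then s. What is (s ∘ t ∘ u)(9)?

Apply the permutations in order: u(9) = 10, then t(10) = 9, then s(9) = 9. So (s ∘ t ∘ u)(9) = 9.

9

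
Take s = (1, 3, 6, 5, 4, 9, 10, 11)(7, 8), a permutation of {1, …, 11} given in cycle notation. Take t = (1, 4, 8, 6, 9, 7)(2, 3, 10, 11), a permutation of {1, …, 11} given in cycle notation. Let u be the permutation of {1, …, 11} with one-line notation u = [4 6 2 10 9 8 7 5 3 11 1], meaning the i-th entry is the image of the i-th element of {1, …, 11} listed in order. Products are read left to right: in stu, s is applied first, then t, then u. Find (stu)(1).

11

Apply the permutations in order: s(1) = 3, then t(3) = 10, then u(10) = 11. So (stu)(1) = 11.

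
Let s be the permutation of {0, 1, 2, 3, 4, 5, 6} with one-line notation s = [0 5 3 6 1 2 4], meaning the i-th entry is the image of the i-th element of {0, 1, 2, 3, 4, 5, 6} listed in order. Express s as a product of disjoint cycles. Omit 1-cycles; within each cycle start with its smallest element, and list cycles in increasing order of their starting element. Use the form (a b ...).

Start at 1 and follow images: 1 → 5 → 2 → 3 → 6 → 4 → 1, giving the cycle (1 5 2 3 6 4).
Repeating from the next unused element and collecting all non-trivial cycles gives (1 5 2 3 6 4).

(1 5 2 3 6 4)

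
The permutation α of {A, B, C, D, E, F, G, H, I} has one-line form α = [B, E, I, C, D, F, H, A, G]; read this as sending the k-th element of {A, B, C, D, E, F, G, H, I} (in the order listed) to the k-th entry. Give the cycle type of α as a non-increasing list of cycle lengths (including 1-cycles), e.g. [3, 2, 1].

The disjoint cycles are (A B E D C I G H)(F), with lengths 8, 1 in non-increasing order.

[8, 1]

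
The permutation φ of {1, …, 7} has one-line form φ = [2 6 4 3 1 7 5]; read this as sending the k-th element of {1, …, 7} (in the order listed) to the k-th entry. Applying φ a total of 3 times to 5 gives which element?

Tracing 5 → 1 → … returns to 5 after 5 steps, so 5 lies in a 5-cycle (1 2 6 7 5).
Advancing 3 steps from 5: 5 → 1 → 2 → 6.

6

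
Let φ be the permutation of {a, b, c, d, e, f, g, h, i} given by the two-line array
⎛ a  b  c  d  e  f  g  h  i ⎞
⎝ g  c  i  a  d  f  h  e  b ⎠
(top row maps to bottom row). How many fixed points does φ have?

The fixed points (elements with φ(x) = x) are {f}, so there is 1.

1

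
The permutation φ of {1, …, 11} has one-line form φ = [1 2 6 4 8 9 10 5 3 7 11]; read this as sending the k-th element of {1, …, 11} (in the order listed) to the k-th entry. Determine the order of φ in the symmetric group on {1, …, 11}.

6

Writing φ as disjoint cycles, the cycle lengths are 3, 2, 2, 1, 1, 1, 1.
The order is lcm(3, 2, 2) = 6.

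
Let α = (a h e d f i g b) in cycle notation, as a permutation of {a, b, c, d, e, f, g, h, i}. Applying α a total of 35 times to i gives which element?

i lies in the 8-cycle (a h e d f i g b).
Since the cycle has length 8, α^35 acts on it the same as α^3 (35 mod 8 = 3).
Advancing 3 steps from i: i → g → b → a.

a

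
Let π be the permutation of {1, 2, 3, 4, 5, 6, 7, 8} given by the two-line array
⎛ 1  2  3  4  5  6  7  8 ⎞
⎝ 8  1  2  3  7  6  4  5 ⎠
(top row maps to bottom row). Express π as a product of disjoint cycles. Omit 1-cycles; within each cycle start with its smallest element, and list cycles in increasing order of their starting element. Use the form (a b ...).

(1 8 5 7 4 3 2)

Iterating π from 1 gives 1 → 8 → 5 → 7 → 4 → 3 → 2 → 1; that is the 7-cycle (1 8 5 7 4 3 2).
Repeating from the next unused element and collecting all non-trivial cycles gives (1 8 5 7 4 3 2).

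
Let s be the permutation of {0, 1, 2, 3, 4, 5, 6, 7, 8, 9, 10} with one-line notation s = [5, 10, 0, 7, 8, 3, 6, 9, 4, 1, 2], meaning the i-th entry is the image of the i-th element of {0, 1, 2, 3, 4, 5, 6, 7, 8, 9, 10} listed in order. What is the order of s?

Decomposing into disjoint cycles gives cycle lengths 8, 2, 1.
The order is lcm(8, 2) = 8.

8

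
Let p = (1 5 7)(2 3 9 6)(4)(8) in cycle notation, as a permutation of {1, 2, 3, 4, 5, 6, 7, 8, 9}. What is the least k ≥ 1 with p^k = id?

The cycle type of p is (4, 3, 1, 1).
The order of p is the least common multiple of its cycle lengths: lcm(4, 3) = 12.

12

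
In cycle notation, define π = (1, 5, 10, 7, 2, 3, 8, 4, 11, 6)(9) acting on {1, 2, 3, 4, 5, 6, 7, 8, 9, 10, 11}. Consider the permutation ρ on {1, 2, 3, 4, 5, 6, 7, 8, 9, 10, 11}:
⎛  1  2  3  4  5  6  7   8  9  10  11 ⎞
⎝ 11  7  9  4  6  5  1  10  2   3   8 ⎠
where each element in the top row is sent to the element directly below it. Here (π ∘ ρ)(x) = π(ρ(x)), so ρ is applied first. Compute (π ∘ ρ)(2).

First apply ρ: ρ(2) = 7, then π(7) = 2. Thus (π ∘ ρ)(2) = 2.

2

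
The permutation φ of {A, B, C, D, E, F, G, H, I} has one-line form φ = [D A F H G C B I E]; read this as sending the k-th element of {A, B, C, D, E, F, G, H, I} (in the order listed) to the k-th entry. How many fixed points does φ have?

No element satisfies φ(x) = x, so there are 0 fixed points.

0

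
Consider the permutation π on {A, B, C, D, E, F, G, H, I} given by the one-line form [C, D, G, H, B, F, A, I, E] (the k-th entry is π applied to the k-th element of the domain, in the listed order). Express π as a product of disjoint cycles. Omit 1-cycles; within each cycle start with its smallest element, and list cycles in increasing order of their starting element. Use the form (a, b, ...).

(A, C, G)(B, D, H, I, E)

Iterating π from A gives A → C → G → A; that is the 3-cycle (A, C, G).
Continuing from each remaining unvisited element yields (A, C, G)(B, D, H, I, E).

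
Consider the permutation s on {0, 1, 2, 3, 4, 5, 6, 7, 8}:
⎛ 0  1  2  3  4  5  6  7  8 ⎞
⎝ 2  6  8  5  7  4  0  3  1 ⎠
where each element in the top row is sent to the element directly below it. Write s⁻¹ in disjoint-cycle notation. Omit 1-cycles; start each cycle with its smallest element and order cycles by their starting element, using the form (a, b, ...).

(0, 6, 1, 8, 2)(3, 7, 4, 5)

First write s in disjoint cycles: (0, 2, 8, 1, 6)(3, 5, 4, 7).
The inverse reverses every cycle; in canonical form, s⁻¹ = (0, 6, 1, 8, 2)(3, 7, 4, 5).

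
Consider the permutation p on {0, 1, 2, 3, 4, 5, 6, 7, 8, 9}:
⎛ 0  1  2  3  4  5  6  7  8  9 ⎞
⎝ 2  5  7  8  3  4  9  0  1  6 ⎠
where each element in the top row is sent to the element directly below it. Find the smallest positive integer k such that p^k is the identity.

30

Writing p as disjoint cycles, the cycle lengths are 5, 3, 2.
Since disjoint cycles commute, ord(p) = lcm(5, 3, 2) = 30.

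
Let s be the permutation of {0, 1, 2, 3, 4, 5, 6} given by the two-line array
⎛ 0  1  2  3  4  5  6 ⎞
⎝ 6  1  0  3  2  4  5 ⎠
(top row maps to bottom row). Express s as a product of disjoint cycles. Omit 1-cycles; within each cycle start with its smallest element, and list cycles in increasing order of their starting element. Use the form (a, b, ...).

Start at 0 and follow images: 0 → 6 → 5 → 4 → 2 → 0, giving the cycle (0, 6, 5, 4, 2).
Repeating from the next unused element and collecting all non-trivial cycles gives (0, 6, 5, 4, 2).

(0, 6, 5, 4, 2)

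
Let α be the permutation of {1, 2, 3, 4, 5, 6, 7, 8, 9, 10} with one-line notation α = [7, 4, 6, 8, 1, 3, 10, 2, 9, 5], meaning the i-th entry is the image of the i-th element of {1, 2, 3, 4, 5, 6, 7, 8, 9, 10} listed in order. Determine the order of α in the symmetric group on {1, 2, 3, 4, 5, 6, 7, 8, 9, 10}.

Decomposing into disjoint cycles gives cycle lengths 4, 3, 2, 1.
The order of α is the least common multiple of its cycle lengths: lcm(4, 3, 2) = 12.

12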